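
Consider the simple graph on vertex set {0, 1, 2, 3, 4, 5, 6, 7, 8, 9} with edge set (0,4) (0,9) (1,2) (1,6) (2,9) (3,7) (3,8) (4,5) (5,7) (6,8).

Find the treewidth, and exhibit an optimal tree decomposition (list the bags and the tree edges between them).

The largest bag has 3 vertices, giving width 2; this decomposition certifies tw(G) ≤ 2. The edges 8–6–1–2–9–0–4–5–7–3–8 form a cycle, so G is not a tree and its treewidth is at least 2. Therefore the treewidth is 2.

Treewidth 2.
Bags: B1 = {1, 6, 8}  B2 = {1, 2, 8}  B3 = {2, 8, 9}  B4 = {0, 8, 9}  B5 = {0, 4, 8}  B6 = {4, 5, 8}  B7 = {5, 7, 8}  B8 = {3, 7, 8}
Tree: B1–B2, B2–B3, B3–B4, B4–B5, B5–B6, B6–B7, B7–B8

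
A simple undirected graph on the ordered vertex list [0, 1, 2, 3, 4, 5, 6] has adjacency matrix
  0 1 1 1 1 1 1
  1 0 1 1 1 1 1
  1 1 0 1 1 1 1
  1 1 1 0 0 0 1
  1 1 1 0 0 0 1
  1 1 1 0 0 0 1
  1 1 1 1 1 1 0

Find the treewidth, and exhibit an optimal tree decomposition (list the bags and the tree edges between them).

Treewidth 4.
One optimal decomposition is:
Bags: B1 = {0, 1, 2, 5, 6}  B2 = {0, 1, 2, 3, 6}  B3 = {0, 1, 2, 4, 6}
Tree: B1–B2, B2–B3

Every bag has size at most 5, so the width is 5 − 1 = 4 and tw(G) ≤ 4. For the lower bound, the 5 vertices {0, 1, 2, 3, 6} are pairwise adjacent, and any tree decomposition puts a clique entirely inside one bag — forcing width ≥ 4. Therefore the treewidth is 4.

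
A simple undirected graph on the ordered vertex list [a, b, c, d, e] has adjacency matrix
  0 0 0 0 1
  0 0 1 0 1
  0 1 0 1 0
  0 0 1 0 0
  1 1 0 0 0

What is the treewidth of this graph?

A width-1 tree decomposition is:
Bags: B1 = {a, e}  B2 = {b, e}  B3 = {b, c}  B4 = {c, d}
Tree: B1–B2, B2–B3, B3–B4
The largest bag has 2 vertices, giving width 1; this decomposition certifies tw(G) ≤ 1. G has an edge, so its treewidth is at least 1. Combining the bounds, tw(G) = 1.

1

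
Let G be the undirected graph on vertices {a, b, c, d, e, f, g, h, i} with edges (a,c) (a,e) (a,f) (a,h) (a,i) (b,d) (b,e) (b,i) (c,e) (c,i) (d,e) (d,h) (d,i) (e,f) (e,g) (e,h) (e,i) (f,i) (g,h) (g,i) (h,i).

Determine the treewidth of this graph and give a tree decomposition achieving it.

Every bag has size at most 4, so the width is 4 − 1 = 3 and tw(G) ≤ 3. On the other hand G contains the 4-clique {d, e, h, i}. A clique must lie in a single bag of any decomposition, so no decomposition can have width below 3. Combining the bounds, tw(G) = 3.

Treewidth 3.
One such decomposition:
Bags: B1 = {a, e, f, i}  B2 = {a, e, h, i}  B3 = {e, g, h, i}  B4 = {d, e, h, i}  B5 = {b, d, e, i}  B6 = {a, c, e, i}
Tree: B1–B2, B2–B3, B2–B4, B4–B5, B1–B6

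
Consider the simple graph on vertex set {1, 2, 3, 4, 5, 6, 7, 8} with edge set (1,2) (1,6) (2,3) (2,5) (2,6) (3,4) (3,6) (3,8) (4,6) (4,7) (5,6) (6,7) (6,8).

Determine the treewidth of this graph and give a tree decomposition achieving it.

The largest bag has 3 vertices, giving width 2; this decomposition certifies tw(G) ≤ 2. On the other hand G contains the 3-clique {3, 6, 8}. A clique must lie in a single bag of any decomposition, so no decomposition can have width below 2. Hence tw(G) = 2 exactly.

Treewidth 2.
One optimal decomposition is:
Bags: B1 = {1, 2, 6}  B2 = {2, 3, 6}  B3 = {3, 6, 8}  B4 = {3, 4, 6}  B5 = {2, 5, 6}  B6 = {4, 6, 7}
Tree: B1–B2, B2–B3, B3–B4, B2–B5, B4–B6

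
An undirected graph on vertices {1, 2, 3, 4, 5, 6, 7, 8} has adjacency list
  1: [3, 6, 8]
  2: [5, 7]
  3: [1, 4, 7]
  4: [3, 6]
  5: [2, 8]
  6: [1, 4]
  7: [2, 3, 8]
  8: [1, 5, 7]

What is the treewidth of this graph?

2

A width-2 tree decomposition is:
Bags: B1 = {3, 4, 6}  B2 = {1, 3, 6}  B3 = {1, 3, 7}  B4 = {1, 7, 8}  B5 = {2, 7, 8}  B6 = {2, 5, 8}
Tree: B1–B2, B2–B3, B3–B4, B4–B5, B5–B6
Each bag holds 3 vertices, so the decomposition has width 2, which upper-bounds the treewidth. The edges 4–6–1–3–4 form a cycle, so G is not a tree and its treewidth is at least 2. Therefore the treewidth is 2.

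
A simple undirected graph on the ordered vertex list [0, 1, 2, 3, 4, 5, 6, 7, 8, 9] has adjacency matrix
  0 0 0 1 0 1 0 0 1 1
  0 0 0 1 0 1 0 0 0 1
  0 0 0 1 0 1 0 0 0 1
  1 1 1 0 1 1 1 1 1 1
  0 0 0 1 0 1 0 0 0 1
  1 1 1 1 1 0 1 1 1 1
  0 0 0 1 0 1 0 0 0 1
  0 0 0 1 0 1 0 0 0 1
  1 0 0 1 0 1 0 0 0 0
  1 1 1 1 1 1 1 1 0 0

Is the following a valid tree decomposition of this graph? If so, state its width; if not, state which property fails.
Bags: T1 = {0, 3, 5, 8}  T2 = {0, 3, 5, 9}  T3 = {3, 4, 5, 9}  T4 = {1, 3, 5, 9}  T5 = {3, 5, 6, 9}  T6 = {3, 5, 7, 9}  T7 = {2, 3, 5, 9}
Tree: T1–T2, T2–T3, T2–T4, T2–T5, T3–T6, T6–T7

Yes; width 3.

Checking the three conditions: (i) the bags cover all of {0, 1, 2, 3, 4, 5, 6, 7, 8, 9}; (ii) for each edge, some bag contains both endpoints; (iii) the bags containing any fixed vertex form a subtree. All hold, so the decomposition is valid with width 4 − 1 = 3.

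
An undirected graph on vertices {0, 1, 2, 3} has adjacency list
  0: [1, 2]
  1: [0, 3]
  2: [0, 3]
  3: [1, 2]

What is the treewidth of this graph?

A width-2 tree decomposition is:
Bags: B1 = {0, 1, 2}  B2 = {1, 2, 3}
Tree: B1–B2
Each bag holds 3 vertices, so the decomposition has width 2, which upper-bounds the treewidth. For the lower bound, G contains the cycle 1–0–2–3–1, so G is not a forest; only forests have treewidth ≤ 1, hence tw(G) ≥ 2. Hence tw(G) = 2 exactly.

2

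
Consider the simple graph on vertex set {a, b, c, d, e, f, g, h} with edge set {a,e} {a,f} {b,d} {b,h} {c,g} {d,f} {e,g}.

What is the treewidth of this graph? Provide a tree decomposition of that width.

Treewidth 1.
One optimal decomposition is:
Bags: B1 = {b, h}  B2 = {b, d}  B3 = {d, f}  B4 = {a, f}  B5 = {a, e}  B6 = {e, g}  B7 = {c, g}
Tree: B1–B2, B2–B3, B3–B4, B4–B5, B5–B6, B6–B7

Every bag has size at most 2, so the width is 2 − 1 = 1 and tw(G) ≤ 1. Any graph with an edge has treewidth ≥ 1, and G has the edge h–b. Hence tw(G) = 1 exactly.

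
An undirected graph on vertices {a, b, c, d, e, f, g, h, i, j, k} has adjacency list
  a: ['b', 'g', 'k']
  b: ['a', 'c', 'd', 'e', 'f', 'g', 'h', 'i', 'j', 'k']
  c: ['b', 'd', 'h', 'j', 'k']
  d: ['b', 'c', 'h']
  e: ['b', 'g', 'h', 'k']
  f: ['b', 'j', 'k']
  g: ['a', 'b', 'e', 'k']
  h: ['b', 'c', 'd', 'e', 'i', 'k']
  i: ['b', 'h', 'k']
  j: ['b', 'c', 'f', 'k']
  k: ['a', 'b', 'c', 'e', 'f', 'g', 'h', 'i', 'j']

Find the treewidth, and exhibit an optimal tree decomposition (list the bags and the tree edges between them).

Each bag holds 4 vertices, so the decomposition has width 3, which upper-bounds the treewidth. On the other hand G contains the 4-clique {b, c, d, h}. A clique must lie in a single bag of any decomposition, so no decomposition can have width below 3. The upper and lower bounds meet at 3, so that is the treewidth.

Treewidth 3.
One optimal decomposition is:
Bags: B1 = {b, e, h, k}  B2 = {b, e, g, k}  B3 = {b, h, i, k}  B4 = {b, c, h, k}  B5 = {a, b, g, k}  B6 = {b, c, d, h}  B7 = {b, c, j, k}  B8 = {b, f, j, k}
Tree: B1–B2, B1–B3, B3–B4, B2–B5, B4–B6, B4–B7, B7–B8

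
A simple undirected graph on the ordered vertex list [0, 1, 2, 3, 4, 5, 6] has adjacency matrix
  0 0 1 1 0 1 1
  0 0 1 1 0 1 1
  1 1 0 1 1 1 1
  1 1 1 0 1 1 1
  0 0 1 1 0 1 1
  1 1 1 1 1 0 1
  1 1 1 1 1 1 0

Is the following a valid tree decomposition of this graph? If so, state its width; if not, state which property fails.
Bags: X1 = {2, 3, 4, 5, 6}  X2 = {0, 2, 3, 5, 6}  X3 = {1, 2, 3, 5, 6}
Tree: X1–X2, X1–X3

Vertex coverage: the bags together contain {0, 1, 2, 3, 4, 5, 6}, the full vertex set. Edge coverage: each edge of G has both endpoints in at least one bag. Running intersection: for every vertex, the bags containing it form a connected subtree. All three properties hold, so this is a valid tree decomposition of width max|bag| − 1 = 4, and hence tw(G) ≤ 4.

Yes; width 4.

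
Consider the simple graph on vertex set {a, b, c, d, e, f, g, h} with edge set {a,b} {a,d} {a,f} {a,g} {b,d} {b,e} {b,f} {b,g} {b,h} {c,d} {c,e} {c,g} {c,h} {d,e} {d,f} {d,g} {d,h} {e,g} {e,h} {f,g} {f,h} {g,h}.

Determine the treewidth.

A width-4 tree decomposition is:
Bags: B1 = {b, d, f, g, h}  B2 = {a, b, d, f, g}  B3 = {b, d, e, g, h}  B4 = {c, d, e, g, h}
Tree: B1–B2, B1–B3, B3–B4
The largest bag has 5 vertices, giving width 4; this decomposition certifies tw(G) ≤ 4. Conversely, {c, d, e, g, h} is a clique of size 5, and the vertices of any clique must share a bag in every tree decomposition; so some bag has ≥ 5 vertices and tw(G) ≥ 4. Combining the bounds, tw(G) = 4.

4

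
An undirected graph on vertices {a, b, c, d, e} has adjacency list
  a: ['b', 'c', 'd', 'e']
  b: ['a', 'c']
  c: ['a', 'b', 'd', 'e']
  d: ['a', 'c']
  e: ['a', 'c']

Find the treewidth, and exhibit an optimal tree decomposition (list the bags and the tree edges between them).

Treewidth 2.
One such decomposition:
Bags: B1 = {a, c, d}  B2 = {a, b, c}  B3 = {a, c, e}
Tree: B1–B2, B1–B3

Every bag has size at most 3, so the width is 3 − 1 = 2 and tw(G) ≤ 2. Conversely, {a, c, d} is a clique of size 3, and the vertices of any clique must share a bag in every tree decomposition; so some bag has ≥ 3 vertices and tw(G) ≥ 2. Therefore the treewidth is 2.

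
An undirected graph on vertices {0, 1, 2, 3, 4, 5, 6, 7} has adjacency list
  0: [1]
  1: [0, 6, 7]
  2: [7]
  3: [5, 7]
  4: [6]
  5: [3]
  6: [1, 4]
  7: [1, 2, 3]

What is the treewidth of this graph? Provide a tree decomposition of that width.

Treewidth 1.
One such decomposition:
Bags: B1 = {1, 6}  B2 = {0, 1}  B3 = {1, 7}  B4 = {2, 7}  B5 = {3, 7}  B6 = {3, 5}  B7 = {4, 6}
Tree: B1–B2, B2–B3, B3–B4, B3–B5, B5–B6, B1–B7

Each bag holds 2 vertices, so the decomposition has width 1, which upper-bounds the treewidth. Any graph with an edge has treewidth ≥ 1, and G has the edge 6–1. Therefore the treewidth is 1.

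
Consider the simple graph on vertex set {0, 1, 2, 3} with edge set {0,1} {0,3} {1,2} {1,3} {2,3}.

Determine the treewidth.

A width-2 tree decomposition is:
Bags: B1 = {0, 1, 3}  B2 = {1, 2, 3}
Tree: B1–B2
The largest bag has 3 vertices, giving width 2; this decomposition certifies tw(G) ≤ 2. For the lower bound, the 3 vertices {0, 1, 3} are pairwise adjacent, and any tree decomposition puts a clique entirely inside one bag — forcing width ≥ 2. The upper and lower bounds meet at 2, so that is the treewidth.

2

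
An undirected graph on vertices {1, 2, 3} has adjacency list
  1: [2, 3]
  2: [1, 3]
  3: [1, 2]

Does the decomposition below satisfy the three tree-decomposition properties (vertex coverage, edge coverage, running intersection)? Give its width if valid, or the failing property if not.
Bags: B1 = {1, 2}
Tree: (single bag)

No — vertex 3 appears in no bag.

A tree decomposition must satisfy three properties: every vertex lies in some bag; for every edge, both endpoints lie together in some bag; and for every vertex, the bags containing it form a connected subtree. Here vertex 3 appears in no bag, so the decomposition is invalid.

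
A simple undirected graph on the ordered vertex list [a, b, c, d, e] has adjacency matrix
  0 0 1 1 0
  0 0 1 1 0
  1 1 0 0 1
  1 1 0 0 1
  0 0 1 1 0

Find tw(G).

A width-2 tree decomposition is:
Bags: B1 = {b, c, d}  B2 = {a, c, d}  B3 = {c, d, e}
Tree: B1–B2, B2–B3
Every bag has size at most 3, so the width is 3 − 1 = 2 and tw(G) ≤ 2. Since d–b–c–a–d is a cycle in G, G is not acyclic. Forests are exactly the graphs of treewidth ≤ 1, so tw(G) ≥ 2. Combining the bounds, tw(G) = 2.

2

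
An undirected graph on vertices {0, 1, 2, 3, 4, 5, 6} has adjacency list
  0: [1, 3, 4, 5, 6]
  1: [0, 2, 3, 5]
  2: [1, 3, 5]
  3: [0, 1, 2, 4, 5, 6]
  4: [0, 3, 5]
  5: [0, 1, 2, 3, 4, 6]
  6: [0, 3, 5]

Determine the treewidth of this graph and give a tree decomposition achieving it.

Treewidth 3.
Bags: B1 = {0, 1, 3, 5}  B2 = {1, 2, 3, 5}  B3 = {0, 3, 4, 5}  B4 = {0, 3, 5, 6}
Tree: B1–B2, B1–B3, B3–B4

Each bag holds 4 vertices, so the decomposition has width 3, which upper-bounds the treewidth. Conversely, {0, 1, 3, 5} is a clique of size 4, and the vertices of any clique must share a bag in every tree decomposition; so some bag has ≥ 4 vertices and tw(G) ≥ 3. Therefore the treewidth is 3.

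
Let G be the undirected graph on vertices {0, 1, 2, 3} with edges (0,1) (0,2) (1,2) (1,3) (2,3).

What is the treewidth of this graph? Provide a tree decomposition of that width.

Each bag holds 3 vertices, so the decomposition has width 2, which upper-bounds the treewidth. On the other hand G contains the 3-clique {0, 1, 2}. A clique must lie in a single bag of any decomposition, so no decomposition can have width below 2. Hence tw(G) = 2 exactly.

Treewidth 2.
Bags: B1 = {1, 2, 3}  B2 = {0, 1, 2}
Tree: B1–B2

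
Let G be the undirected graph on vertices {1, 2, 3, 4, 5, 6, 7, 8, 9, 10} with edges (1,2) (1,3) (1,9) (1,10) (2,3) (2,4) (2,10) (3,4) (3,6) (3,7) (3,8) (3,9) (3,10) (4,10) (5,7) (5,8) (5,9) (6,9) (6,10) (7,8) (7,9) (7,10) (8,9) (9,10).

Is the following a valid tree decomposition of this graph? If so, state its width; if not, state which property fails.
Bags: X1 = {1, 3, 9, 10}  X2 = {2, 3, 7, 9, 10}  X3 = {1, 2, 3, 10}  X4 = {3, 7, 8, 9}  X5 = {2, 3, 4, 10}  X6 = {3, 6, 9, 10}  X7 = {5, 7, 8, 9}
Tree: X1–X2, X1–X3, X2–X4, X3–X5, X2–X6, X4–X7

No — bags containing vertex 2 are not connected in the tree.

A tree decomposition must satisfy three properties: every vertex lies in some bag; for every edge, both endpoints lie together in some bag; and for every vertex, the bags containing it form a connected subtree. Here bags containing vertex 2 are not connected in the tree, so the decomposition is invalid.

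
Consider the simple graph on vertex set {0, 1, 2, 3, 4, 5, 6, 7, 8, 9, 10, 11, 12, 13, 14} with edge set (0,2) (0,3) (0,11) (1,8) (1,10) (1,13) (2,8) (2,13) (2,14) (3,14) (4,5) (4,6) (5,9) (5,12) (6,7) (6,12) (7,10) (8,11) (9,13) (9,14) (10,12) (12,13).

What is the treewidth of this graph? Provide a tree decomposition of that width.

Each bag holds 4 vertices, so the decomposition has width 3, which upper-bounds the treewidth. For the lower bound: the 4 vertex sets {0,3,11}, {14}, {2}, {1,8,9,13} are disjoint, each induces a connected subgraph, and every pair is joined by at least one edge of G. Contracting each set to a single vertex therefore yields K_{4} as a minor, and since treewidth is minor-monotone, tw(G) ≥ tw(K_{4}) = 3. Hence tw(G) = 3 exactly.

Treewidth 3.
One such decomposition:
Bags: B1 = {0, 3, 11, 14}  B2 = {0, 2, 11, 14}  B3 = {2, 8, 11, 14}  B4 = {2, 8, 9, 14}  B5 = {2, 8, 9, 13}  B6 = {1, 8, 9, 13}  B7 = {1, 5, 9, 13}  B8 = {1, 5, 12, 13}  B9 = {1, 5, 10, 12}  B10 = {4, 5, 10, 12}  B11 = {4, 6, 10, 12}  B12 = {4, 6, 7, 10}
Tree: B1–B2, B2–B3, B3–B4, B4–B5, B5–B6, B6–B7, B7–B8, B8–B9, B9–B10, B10–B11, B11–B12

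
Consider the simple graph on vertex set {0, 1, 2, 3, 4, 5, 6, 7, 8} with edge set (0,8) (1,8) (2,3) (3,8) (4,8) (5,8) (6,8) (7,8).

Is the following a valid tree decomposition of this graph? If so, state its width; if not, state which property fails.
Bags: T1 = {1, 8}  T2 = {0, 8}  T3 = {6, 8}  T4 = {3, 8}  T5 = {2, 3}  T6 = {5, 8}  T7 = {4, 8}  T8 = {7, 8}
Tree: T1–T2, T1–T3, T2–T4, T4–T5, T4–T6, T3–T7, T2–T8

Every vertex of G appears in some bag (union = {0, 1, 2, 3, 4, 5, 6, 7, 8}); every edge is covered by a bag; and for each vertex v the set of bags containing v is connected in the bag tree. The decomposition is therefore valid. The largest bag has 2 vertices, so the width is 1.

Yes; width 1.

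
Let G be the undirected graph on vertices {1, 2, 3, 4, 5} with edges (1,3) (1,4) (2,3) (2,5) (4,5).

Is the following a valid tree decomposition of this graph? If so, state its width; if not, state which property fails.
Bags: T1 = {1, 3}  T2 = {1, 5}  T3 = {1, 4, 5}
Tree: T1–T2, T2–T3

A tree decomposition must satisfy three properties: every vertex lies in some bag; for every edge, both endpoints lie together in some bag; and for every vertex, the bags containing it form a connected subtree. Here vertex 2 appears in no bag, so the decomposition is invalid.

No — vertex 2 appears in no bag.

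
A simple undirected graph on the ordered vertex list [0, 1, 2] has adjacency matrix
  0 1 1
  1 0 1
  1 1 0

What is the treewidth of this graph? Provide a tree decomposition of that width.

Treewidth 2.
One optimal decomposition is:
Bags: B1 = {0, 1, 2}
Tree: (single bag)

A single bag containing all 3 vertices is trivially a valid decomposition of width 2. On the other hand G contains the 3-clique {0, 1, 2}. A clique must lie in a single bag of any decomposition, so no decomposition can have width below 2. Hence tw(G) = 2 exactly.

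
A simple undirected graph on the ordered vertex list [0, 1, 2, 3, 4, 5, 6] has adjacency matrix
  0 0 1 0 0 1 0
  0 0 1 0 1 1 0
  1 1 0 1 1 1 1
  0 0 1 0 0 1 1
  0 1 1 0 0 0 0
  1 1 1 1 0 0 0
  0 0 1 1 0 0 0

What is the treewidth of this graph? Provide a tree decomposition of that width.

Each bag holds 3 vertices, so the decomposition has width 2, which upper-bounds the treewidth. For the lower bound, the 3 vertices {1, 2, 4} are pairwise adjacent, and any tree decomposition puts a clique entirely inside one bag — forcing width ≥ 2. Hence tw(G) = 2 exactly.

Treewidth 2.
Bags: B1 = {2, 3, 5}  B2 = {1, 2, 5}  B3 = {0, 2, 5}  B4 = {1, 2, 4}  B5 = {2, 3, 6}
Tree: B1–B2, B1–B3, B2–B4, B1–B5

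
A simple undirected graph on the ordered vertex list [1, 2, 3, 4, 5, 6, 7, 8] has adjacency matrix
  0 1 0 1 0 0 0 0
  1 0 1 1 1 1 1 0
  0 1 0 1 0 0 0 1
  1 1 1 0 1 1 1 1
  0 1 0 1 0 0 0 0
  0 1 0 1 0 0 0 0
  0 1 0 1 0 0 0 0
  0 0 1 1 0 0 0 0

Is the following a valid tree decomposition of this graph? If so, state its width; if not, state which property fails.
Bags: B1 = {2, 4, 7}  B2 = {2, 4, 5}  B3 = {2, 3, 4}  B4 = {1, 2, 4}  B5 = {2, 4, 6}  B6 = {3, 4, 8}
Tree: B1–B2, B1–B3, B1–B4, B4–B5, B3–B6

Yes; width 2.

Checking the three conditions: (i) the bags cover all of {1, 2, 3, 4, 5, 6, 7, 8}; (ii) for each edge, some bag contains both endpoints; (iii) the bags containing any fixed vertex form a subtree. All hold, so the decomposition is valid with width 3 − 1 = 2.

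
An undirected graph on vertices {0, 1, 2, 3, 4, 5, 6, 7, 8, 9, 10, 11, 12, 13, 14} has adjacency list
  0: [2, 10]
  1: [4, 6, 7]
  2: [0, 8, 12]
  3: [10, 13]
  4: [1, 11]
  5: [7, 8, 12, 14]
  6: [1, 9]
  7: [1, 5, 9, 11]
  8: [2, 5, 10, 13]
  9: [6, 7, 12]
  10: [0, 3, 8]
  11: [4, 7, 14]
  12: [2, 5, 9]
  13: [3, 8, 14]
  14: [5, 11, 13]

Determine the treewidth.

3

A width-3 tree decomposition is:
Bags: B1 = {0, 2, 3, 10}  B2 = {2, 3, 8, 10}  B3 = {2, 3, 8, 13}  B4 = {2, 8, 12, 13}  B5 = {5, 8, 12, 13}  B6 = {5, 12, 13, 14}  B7 = {5, 9, 12, 14}  B8 = {5, 7, 9, 14}  B9 = {7, 9, 11, 14}  B10 = {6, 7, 9, 11}  B11 = {1, 6, 7, 11}  B12 = {1, 4, 6, 11}
Tree: B1–B2, B2–B3, B3–B4, B4–B5, B5–B6, B6–B7, B7–B8, B8–B9, B9–B10, B10–B11, B11–B12
The largest bag has 4 vertices, giving width 3; this decomposition certifies tw(G) ≤ 3. For the lower bound: the 4 vertex sets {0,3,10}, {2}, {8}, {5,12,13,14} are disjoint, each induces a connected subgraph, and every pair is joined by at least one edge of G. Contracting each set to a single vertex therefore yields K_{4} as a minor, and since treewidth is minor-monotone, tw(G) ≥ tw(K_{4}) = 3. The upper and lower bounds meet at 3, so that is the treewidth.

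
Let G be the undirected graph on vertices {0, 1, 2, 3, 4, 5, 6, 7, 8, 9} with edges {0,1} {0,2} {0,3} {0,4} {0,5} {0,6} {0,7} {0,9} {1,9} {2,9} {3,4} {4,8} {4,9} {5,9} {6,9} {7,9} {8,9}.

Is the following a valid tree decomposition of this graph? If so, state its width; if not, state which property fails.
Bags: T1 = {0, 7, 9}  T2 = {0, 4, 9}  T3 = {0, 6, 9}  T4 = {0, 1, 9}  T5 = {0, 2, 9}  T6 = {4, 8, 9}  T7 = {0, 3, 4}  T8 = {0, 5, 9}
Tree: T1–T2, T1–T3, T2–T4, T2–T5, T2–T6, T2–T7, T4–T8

Yes; width 2.

Checking the three conditions: (i) the bags cover all of {0, 1, 2, 3, 4, 5, 6, 7, 8, 9}; (ii) for each edge, some bag contains both endpoints; (iii) the bags containing any fixed vertex form a subtree. All hold, so the decomposition is valid with width 3 − 1 = 2.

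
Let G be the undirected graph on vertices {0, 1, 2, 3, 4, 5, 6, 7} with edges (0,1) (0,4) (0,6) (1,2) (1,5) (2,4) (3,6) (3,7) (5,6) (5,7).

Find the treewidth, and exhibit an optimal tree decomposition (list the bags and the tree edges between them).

Every bag has size at most 3, so the width is 3 − 1 = 2 and tw(G) ≤ 2. For the lower bound, G contains the cycle 2–4–0–1–2, so G is not a forest; only forests have treewidth ≤ 1, hence tw(G) ≥ 2. The upper and lower bounds meet at 2, so that is the treewidth.

Treewidth 2.
One optimal decomposition is:
Bags: B1 = {1, 2, 4}  B2 = {0, 1, 4}  B3 = {0, 1, 5}  B4 = {0, 5, 6}  B5 = {5, 6, 7}  B6 = {3, 6, 7}
Tree: B1–B2, B2–B3, B3–B4, B4–B5, B5–B6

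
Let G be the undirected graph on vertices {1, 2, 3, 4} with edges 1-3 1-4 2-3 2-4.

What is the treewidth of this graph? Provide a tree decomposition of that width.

Treewidth 2.
Bags: B1 = {1, 3, 4}  B2 = {2, 3, 4}
Tree: B1–B2

The largest bag has 3 vertices, giving width 2; this decomposition certifies tw(G) ≤ 2. For the lower bound, G contains the cycle 3–1–4–2–3, so G is not a forest; only forests have treewidth ≤ 1, hence tw(G) ≥ 2. The upper and lower bounds meet at 2, so that is the treewidth.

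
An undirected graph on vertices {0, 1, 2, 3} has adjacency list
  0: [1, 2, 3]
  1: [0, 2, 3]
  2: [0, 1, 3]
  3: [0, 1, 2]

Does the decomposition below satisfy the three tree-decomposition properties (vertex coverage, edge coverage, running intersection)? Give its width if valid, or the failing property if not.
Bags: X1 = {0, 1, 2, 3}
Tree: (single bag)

Yes; width 3.

Vertex coverage: the bags together contain {0, 1, 2, 3}, the full vertex set. Edge coverage: each edge of G has both endpoints in at least one bag. Running intersection: for every vertex, the bags containing it form a connected subtree. All three properties hold, so this is a valid tree decomposition of width max|bag| − 1 = 3, and hence tw(G) ≤ 3.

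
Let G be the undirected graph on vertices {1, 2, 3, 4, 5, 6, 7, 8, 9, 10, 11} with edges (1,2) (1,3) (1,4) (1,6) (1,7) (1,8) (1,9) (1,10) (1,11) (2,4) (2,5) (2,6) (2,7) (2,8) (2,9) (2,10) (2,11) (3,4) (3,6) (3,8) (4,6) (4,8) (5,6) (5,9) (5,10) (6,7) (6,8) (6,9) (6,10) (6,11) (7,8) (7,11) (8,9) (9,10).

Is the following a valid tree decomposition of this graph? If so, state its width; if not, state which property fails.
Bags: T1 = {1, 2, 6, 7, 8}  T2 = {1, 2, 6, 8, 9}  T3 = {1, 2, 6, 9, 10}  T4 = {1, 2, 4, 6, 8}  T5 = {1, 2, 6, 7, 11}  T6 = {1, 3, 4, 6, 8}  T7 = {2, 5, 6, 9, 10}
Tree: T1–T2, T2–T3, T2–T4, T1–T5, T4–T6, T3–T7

Yes; width 4.

Checking the three conditions: (i) the bags cover all of {1, 2, 3, 4, 5, 6, 7, 8, 9, 10, 11}; (ii) for each edge, some bag contains both endpoints; (iii) the bags containing any fixed vertex form a subtree. All hold, so the decomposition is valid with width 5 − 1 = 4.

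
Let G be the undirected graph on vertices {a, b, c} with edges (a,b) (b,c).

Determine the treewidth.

A width-1 tree decomposition is:
Bags: B1 = {a, b}  B2 = {b, c}
Tree: B1–B2
Every bag has size at most 2, so the width is 2 − 1 = 1 and tw(G) ≤ 1. G has an edge, so its treewidth is at least 1. Therefore the treewidth is 1.

1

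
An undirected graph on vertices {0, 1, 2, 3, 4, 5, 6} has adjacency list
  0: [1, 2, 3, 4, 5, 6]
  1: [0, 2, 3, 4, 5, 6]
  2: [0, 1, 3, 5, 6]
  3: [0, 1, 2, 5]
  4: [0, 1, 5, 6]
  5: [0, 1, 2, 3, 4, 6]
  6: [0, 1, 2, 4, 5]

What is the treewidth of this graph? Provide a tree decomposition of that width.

Treewidth 4.
Bags: B1 = {0, 1, 2, 5, 6}  B2 = {0, 1, 2, 3, 5}  B3 = {0, 1, 4, 5, 6}
Tree: B1–B2, B1–B3

The largest bag has 5 vertices, giving width 4; this decomposition certifies tw(G) ≤ 4. On the other hand G contains the 5-clique {0, 1, 2, 3, 5}. A clique must lie in a single bag of any decomposition, so no decomposition can have width below 4. Therefore the treewidth is 4.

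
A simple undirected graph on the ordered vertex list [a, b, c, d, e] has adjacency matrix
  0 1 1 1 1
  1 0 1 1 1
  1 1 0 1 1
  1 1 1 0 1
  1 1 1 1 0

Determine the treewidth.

A width-4 tree decomposition is:
Bags: B1 = {a, b, c, d, e}
Tree: (single bag)
With just one bag of size 5, the width is 5 − 1 = 4, so tw(G) ≤ 4. For the lower bound, the 5 vertices {a, b, c, d, e} are pairwise adjacent, and any tree decomposition puts a clique entirely inside one bag — forcing width ≥ 4. Hence tw(G) = 4 exactly.

4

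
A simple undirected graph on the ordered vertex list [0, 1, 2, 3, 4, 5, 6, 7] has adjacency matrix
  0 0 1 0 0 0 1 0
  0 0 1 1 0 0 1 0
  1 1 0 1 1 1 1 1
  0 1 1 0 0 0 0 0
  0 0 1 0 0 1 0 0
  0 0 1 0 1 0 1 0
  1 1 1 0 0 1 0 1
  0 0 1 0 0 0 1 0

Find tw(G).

A width-2 tree decomposition is:
Bags: B1 = {2, 5, 6}  B2 = {1, 2, 6}  B3 = {2, 6, 7}  B4 = {2, 4, 5}  B5 = {0, 2, 6}  B6 = {1, 2, 3}
Tree: B1–B2, B1–B3, B1–B4, B1–B5, B2–B6
Each bag holds 3 vertices, so the decomposition has width 2, which upper-bounds the treewidth. For the lower bound, the 3 vertices {1, 2, 3} are pairwise adjacent, and any tree decomposition puts a clique entirely inside one bag — forcing width ≥ 2. Hence tw(G) = 2 exactly.

2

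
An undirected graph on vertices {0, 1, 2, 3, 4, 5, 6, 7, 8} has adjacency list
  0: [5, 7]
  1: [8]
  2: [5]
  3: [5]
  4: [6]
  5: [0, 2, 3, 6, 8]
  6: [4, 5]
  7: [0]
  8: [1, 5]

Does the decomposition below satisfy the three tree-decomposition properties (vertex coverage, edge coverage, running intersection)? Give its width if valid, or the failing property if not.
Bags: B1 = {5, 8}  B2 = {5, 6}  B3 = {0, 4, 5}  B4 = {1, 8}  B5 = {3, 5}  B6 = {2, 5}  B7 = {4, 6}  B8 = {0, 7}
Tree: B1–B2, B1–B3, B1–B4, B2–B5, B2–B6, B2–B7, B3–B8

A tree decomposition must satisfy three properties: every vertex lies in some bag; for every edge, both endpoints lie together in some bag; and for every vertex, the bags containing it form a connected subtree. Here bags containing vertex 4 are not connected in the tree, so the decomposition is invalid.

No — bags containing vertex 4 are not connected in the tree.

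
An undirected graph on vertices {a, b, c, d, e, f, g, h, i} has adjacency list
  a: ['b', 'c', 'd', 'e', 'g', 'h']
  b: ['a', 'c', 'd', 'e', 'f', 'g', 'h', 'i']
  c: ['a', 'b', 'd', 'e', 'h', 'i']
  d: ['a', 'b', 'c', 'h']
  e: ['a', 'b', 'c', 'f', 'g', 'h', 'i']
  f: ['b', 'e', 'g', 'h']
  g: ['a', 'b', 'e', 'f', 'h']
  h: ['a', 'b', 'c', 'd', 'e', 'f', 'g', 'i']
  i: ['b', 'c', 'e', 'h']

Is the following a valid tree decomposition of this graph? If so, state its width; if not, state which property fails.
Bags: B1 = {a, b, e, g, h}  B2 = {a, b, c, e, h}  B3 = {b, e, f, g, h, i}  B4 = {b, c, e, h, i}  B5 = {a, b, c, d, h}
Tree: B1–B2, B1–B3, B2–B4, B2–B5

A tree decomposition must satisfy three properties: every vertex lies in some bag; for every edge, both endpoints lie together in some bag; and for every vertex, the bags containing it form a connected subtree. Here bags containing vertex i are not connected in the tree, so the decomposition is invalid.

No — bags containing vertex i are not connected in the tree.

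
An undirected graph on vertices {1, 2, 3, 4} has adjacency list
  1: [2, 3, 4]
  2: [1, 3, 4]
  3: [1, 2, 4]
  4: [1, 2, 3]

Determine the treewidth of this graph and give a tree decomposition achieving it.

With just one bag of size 4, the width is 4 − 1 = 3, so tw(G) ≤ 3. On the other hand G contains the 4-clique {1, 2, 3, 4}. A clique must lie in a single bag of any decomposition, so no decomposition can have width below 3. The upper and lower bounds meet at 3, so that is the treewidth.

Treewidth 3.
One optimal decomposition is:
Bags: B1 = {1, 2, 3, 4}
Tree: (single bag)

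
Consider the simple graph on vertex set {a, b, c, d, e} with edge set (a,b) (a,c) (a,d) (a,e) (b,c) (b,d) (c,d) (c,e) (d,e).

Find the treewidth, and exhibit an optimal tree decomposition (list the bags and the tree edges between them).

Every bag has size at most 4, so the width is 4 − 1 = 3 and tw(G) ≤ 3. On the other hand G contains the 4-clique {a, c, d, e}. A clique must lie in a single bag of any decomposition, so no decomposition can have width below 3. Hence tw(G) = 3 exactly.

Treewidth 3.
One optimal decomposition is:
Bags: B1 = {a, c, d, e}  B2 = {a, b, c, d}
Tree: B1–B2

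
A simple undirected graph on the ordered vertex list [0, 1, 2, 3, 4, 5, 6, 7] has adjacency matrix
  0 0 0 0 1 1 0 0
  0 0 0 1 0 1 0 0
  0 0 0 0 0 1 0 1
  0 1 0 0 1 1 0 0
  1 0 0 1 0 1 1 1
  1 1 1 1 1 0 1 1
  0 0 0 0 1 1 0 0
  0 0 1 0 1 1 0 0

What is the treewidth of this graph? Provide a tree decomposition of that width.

Treewidth 2.
One such decomposition:
Bags: B1 = {0, 4, 5}  B2 = {3, 4, 5}  B3 = {1, 3, 5}  B4 = {4, 5, 7}  B5 = {4, 5, 6}  B6 = {2, 5, 7}
Tree: B1–B2, B2–B3, B2–B4, B1–B5, B4–B6

The largest bag has 3 vertices, giving width 2; this decomposition certifies tw(G) ≤ 2. On the other hand G contains the 3-clique {1, 3, 5}. A clique must lie in a single bag of any decomposition, so no decomposition can have width below 2. Combining the bounds, tw(G) = 2.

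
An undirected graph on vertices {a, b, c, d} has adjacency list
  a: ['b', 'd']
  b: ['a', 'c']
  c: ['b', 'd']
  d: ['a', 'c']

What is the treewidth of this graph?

2

A width-2 tree decomposition is:
Bags: B1 = {a, c, d}  B2 = {a, b, c}
Tree: B1–B2
The largest bag has 3 vertices, giving width 2; this decomposition certifies tw(G) ≤ 2. For the lower bound, G contains the cycle c–d–a–b–c, so G is not a forest; only forests have treewidth ≤ 1, hence tw(G) ≥ 2. The upper and lower bounds meet at 2, so that is the treewidth.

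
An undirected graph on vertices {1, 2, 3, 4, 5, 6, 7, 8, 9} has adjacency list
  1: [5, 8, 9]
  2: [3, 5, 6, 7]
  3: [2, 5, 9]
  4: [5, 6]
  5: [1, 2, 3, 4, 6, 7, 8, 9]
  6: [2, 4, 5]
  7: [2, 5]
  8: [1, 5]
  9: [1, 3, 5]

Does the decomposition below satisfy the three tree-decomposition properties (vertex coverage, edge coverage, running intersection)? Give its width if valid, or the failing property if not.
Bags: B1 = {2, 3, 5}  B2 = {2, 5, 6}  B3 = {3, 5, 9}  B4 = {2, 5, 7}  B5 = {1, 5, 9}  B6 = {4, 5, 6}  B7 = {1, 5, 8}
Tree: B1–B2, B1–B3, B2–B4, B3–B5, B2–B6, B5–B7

Checking the three conditions: (i) the bags cover all of {1, 2, 3, 4, 5, 6, 7, 8, 9}; (ii) for each edge, some bag contains both endpoints; (iii) the bags containing any fixed vertex form a subtree. All hold, so the decomposition is valid with width 3 − 1 = 2.

Yes; width 2.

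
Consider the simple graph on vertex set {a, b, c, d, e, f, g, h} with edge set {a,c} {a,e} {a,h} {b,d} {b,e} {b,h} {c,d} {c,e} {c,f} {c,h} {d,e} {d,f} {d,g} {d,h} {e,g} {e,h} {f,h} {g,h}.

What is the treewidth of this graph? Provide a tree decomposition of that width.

Each bag holds 4 vertices, so the decomposition has width 3, which upper-bounds the treewidth. Conversely, {d, e, g, h} is a clique of size 4, and the vertices of any clique must share a bag in every tree decomposition; so some bag has ≥ 4 vertices and tw(G) ≥ 3. Therefore the treewidth is 3.

Treewidth 3.
One such decomposition:
Bags: B1 = {c, d, e, h}  B2 = {c, d, f, h}  B3 = {b, d, e, h}  B4 = {a, c, e, h}  B5 = {d, e, g, h}
Tree: B1–B2, B1–B3, B1–B4, B3–B5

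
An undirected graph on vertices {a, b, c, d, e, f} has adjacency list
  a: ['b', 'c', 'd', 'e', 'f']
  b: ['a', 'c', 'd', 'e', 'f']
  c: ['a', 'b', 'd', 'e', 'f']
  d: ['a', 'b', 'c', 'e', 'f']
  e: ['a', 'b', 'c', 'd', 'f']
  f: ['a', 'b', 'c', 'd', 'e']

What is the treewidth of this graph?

5

A width-5 tree decomposition is:
Bags: B1 = {a, b, c, d, e, f}
Tree: (single bag)
With just one bag of size 6, the width is 6 − 1 = 5, so tw(G) ≤ 5. Conversely, {a, b, c, d, e, f} is a clique of size 6, and the vertices of any clique must share a bag in every tree decomposition; so some bag has ≥ 6 vertices and tw(G) ≥ 5. The upper and lower bounds meet at 5, so that is the treewidth.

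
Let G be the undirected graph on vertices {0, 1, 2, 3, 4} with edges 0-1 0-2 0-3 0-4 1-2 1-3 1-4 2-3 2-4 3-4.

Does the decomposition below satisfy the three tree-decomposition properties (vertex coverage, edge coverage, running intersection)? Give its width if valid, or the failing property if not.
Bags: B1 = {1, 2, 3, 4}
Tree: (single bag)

No — vertex 0 appears in no bag.

A tree decomposition must satisfy three properties: every vertex lies in some bag; for every edge, both endpoints lie together in some bag; and for every vertex, the bags containing it form a connected subtree. Here vertex 0 appears in no bag, so the decomposition is invalid.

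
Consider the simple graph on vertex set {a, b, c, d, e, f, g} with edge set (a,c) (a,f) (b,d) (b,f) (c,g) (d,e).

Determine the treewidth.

A width-1 tree decomposition is:
Bags: B1 = {c, g}  B2 = {a, c}  B3 = {a, f}  B4 = {b, f}  B5 = {b, d}  B6 = {d, e}
Tree: B1–B2, B2–B3, B3–B4, B4–B5, B5–B6
Each bag holds 2 vertices, so the decomposition has width 1, which upper-bounds the treewidth. Since G has at least one edge (e.g. g–c), it is not an edgeless graph, so tw(G) ≥ 1. The upper and lower bounds meet at 1, so that is the treewidth.

1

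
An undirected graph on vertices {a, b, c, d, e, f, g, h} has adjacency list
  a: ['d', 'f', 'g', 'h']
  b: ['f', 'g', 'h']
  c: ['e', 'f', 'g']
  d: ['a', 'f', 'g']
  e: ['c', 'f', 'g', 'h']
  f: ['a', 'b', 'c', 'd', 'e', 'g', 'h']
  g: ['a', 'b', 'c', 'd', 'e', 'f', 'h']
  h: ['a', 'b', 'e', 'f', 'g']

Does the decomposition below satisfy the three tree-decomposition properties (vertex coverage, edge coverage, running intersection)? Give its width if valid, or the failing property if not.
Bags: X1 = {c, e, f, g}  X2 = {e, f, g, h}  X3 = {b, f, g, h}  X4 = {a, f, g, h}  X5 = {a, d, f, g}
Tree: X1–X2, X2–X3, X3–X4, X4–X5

Every vertex of G appears in some bag (union = {a, b, c, d, e, f, g, h}); every edge is covered by a bag; and for each vertex v the set of bags containing v is connected in the bag tree. The decomposition is therefore valid. The largest bag has 4 vertices, so the width is 3.

Yes; width 3.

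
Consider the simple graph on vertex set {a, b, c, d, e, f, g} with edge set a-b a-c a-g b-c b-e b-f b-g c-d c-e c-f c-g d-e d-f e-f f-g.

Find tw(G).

A width-3 tree decomposition is:
Bags: B1 = {b, c, e, f}  B2 = {b, c, f, g}  B3 = {a, b, c, g}  B4 = {c, d, e, f}
Tree: B1–B2, B2–B3, B1–B4
Every bag has size at most 4, so the width is 4 − 1 = 3 and tw(G) ≤ 3. Conversely, {a, b, c, g} is a clique of size 4, and the vertices of any clique must share a bag in every tree decomposition; so some bag has ≥ 4 vertices and tw(G) ≥ 3. Hence tw(G) = 3 exactly.

3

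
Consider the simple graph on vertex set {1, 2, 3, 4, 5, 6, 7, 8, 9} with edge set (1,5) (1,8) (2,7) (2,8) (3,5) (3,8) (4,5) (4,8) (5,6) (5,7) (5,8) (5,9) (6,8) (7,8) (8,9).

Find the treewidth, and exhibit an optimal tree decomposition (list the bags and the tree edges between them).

Each bag holds 3 vertices, so the decomposition has width 2, which upper-bounds the treewidth. On the other hand G contains the 3-clique {2, 7, 8}. A clique must lie in a single bag of any decomposition, so no decomposition can have width below 2. Hence tw(G) = 2 exactly.

Treewidth 2.
One such decomposition:
Bags: B1 = {5, 7, 8}  B2 = {5, 6, 8}  B3 = {2, 7, 8}  B4 = {3, 5, 8}  B5 = {4, 5, 8}  B6 = {1, 5, 8}  B7 = {5, 8, 9}
Tree: B1–B2, B1–B3, B1–B4, B1–B5, B1–B6, B5–B7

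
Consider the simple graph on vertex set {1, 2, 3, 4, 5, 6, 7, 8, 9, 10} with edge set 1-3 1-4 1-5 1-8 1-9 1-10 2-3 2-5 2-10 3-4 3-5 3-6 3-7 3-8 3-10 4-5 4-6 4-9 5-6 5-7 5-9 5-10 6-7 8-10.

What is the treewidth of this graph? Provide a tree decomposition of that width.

The largest bag has 4 vertices, giving width 3; this decomposition certifies tw(G) ≤ 3. For the lower bound, the 4 vertices {1, 4, 5, 9} are pairwise adjacent, and any tree decomposition puts a clique entirely inside one bag — forcing width ≥ 3. Therefore the treewidth is 3.

Treewidth 3.
One such decomposition:
Bags: B1 = {3, 4, 5, 6}  B2 = {3, 5, 6, 7}  B3 = {1, 3, 4, 5}  B4 = {1, 3, 5, 10}  B5 = {1, 3, 8, 10}  B6 = {1, 4, 5, 9}  B7 = {2, 3, 5, 10}
Tree: B1–B2, B1–B3, B3–B4, B4–B5, B3–B6, B4–B7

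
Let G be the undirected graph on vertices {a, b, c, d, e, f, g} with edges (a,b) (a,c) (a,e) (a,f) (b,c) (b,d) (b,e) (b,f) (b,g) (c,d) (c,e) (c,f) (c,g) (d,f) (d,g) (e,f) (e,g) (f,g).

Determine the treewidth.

A width-4 tree decomposition is:
Bags: B1 = {b, c, e, f, g}  B2 = {a, b, c, e, f}  B3 = {b, c, d, f, g}
Tree: B1–B2, B1–B3
Every bag has size at most 5, so the width is 5 − 1 = 4 and tw(G) ≤ 4. Conversely, {b, c, d, f, g} is a clique of size 5, and the vertices of any clique must share a bag in every tree decomposition; so some bag has ≥ 5 vertices and tw(G) ≥ 4. The upper and lower bounds meet at 4, so that is the treewidth.

4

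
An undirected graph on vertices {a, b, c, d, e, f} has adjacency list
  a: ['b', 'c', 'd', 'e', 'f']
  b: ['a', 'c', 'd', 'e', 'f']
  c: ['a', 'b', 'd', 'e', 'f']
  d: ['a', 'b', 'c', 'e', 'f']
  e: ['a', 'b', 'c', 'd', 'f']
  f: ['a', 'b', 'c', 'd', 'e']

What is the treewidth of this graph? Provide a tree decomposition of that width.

Treewidth 5.
One such decomposition:
Bags: B1 = {a, b, c, d, e, f}
Tree: (single bag)

A single bag containing all 6 vertices is trivially a valid decomposition of width 5. For the lower bound, the 6 vertices {a, b, c, d, e, f} are pairwise adjacent, and any tree decomposition puts a clique entirely inside one bag — forcing width ≥ 5. Hence tw(G) = 5 exactly.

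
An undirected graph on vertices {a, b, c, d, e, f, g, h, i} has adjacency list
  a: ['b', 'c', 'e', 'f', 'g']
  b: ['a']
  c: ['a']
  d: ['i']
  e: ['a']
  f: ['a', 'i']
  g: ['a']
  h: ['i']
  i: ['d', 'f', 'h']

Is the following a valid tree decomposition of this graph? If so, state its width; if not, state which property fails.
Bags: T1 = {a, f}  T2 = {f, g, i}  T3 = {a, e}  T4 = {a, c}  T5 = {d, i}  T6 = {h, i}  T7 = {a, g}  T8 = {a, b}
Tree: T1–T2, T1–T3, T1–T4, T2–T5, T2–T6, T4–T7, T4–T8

No — bags containing vertex g are not connected in the tree.

A tree decomposition must satisfy three properties: every vertex lies in some bag; for every edge, both endpoints lie together in some bag; and for every vertex, the bags containing it form a connected subtree. Here bags containing vertex g are not connected in the tree, so the decomposition is invalid.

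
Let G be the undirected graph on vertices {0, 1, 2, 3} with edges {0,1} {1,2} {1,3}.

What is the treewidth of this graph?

A width-1 tree decomposition is:
Bags: B1 = {0, 1}  B2 = {1, 3}  B3 = {1, 2}
Tree: B1–B2, B1–B3
The largest bag has 2 vertices, giving width 1; this decomposition certifies tw(G) ≤ 1. G has an edge, so its treewidth is at least 1. Therefore the treewidth is 1.

1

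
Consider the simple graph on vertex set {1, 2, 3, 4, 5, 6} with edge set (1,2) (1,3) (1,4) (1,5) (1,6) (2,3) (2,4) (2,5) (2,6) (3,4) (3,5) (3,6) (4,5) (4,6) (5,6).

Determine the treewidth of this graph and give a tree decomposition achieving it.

Treewidth 5.
One optimal decomposition is:
Bags: B1 = {1, 2, 3, 4, 5, 6}
Tree: (single bag)

A single bag containing all 6 vertices is trivially a valid decomposition of width 5. For the lower bound, the 6 vertices {1, 2, 3, 4, 5, 6} are pairwise adjacent, and any tree decomposition puts a clique entirely inside one bag — forcing width ≥ 5. The upper and lower bounds meet at 5, so that is the treewidth.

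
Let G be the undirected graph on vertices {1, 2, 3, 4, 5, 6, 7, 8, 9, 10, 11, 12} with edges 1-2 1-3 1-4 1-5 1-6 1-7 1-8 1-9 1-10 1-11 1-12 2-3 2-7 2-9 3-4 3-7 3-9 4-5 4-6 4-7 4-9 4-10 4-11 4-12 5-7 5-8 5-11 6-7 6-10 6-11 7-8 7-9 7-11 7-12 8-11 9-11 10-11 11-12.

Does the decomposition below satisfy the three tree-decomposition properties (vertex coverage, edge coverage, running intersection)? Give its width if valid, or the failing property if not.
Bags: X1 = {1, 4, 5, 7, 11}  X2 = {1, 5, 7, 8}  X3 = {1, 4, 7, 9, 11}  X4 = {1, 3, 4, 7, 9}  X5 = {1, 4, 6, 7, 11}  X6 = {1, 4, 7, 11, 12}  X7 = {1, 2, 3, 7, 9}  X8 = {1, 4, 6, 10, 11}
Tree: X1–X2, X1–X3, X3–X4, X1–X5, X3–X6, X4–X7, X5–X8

A tree decomposition must satisfy three properties: every vertex lies in some bag; for every edge, both endpoints lie together in some bag; and for every vertex, the bags containing it form a connected subtree. Here edge (11,8) lies in no bag, so the decomposition is invalid.

No — edge (11,8) lies in no bag.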